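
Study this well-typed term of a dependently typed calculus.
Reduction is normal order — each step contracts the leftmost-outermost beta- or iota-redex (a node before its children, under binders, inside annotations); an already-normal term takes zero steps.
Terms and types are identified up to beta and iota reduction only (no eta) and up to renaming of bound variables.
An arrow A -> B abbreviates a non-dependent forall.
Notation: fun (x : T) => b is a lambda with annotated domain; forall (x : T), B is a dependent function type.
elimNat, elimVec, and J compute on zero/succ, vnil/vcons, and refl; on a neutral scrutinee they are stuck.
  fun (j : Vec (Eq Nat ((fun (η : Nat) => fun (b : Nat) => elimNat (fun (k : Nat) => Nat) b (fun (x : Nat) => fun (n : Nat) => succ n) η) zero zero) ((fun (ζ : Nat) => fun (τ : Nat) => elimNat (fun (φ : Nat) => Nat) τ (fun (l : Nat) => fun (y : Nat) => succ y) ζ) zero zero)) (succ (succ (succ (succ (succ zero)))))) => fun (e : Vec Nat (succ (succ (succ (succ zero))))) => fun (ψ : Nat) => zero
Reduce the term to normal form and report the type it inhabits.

normal form:
  fun (j : Vec (Eq Nat zero zero) (succ (succ (succ (succ (succ zero)))))) => fun (η : Vec Nat (succ (succ (succ (succ zero))))) => fun (b : Nat) => zero
inferred type:
  Vec (Eq Nat zero zero) (succ (succ (succ (succ (succ zero))))) -> Vec Nat (succ (succ (succ (succ zero)))) -> Nat -> Nat
observation: normalization takes exactly 6 steps under the normal-order strategy.


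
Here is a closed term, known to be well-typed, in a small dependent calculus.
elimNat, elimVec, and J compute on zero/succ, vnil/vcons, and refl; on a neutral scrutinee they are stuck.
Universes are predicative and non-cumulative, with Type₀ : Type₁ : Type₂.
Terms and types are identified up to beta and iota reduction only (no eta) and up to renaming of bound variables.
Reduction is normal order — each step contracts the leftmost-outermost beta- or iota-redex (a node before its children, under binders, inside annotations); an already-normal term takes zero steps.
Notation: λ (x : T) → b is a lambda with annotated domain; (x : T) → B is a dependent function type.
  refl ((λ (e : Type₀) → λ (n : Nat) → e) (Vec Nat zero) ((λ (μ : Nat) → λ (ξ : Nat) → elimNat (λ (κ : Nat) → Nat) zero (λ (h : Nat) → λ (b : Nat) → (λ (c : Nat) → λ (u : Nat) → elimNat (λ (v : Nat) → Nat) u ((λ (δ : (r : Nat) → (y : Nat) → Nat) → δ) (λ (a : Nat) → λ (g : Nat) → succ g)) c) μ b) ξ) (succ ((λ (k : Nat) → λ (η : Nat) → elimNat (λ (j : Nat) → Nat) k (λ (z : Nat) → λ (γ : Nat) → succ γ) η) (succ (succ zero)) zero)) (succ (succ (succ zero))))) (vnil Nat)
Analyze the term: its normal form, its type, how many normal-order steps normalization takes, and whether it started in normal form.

resulting normal form:
  refl (Vec Nat zero) (vnil Nat)
the term's type:
  Eq (Vec Nat zero) (vnil Nat) (vnil Nat)
steps to reach normal form (normal order): 2
already normal: no
first redex: a beta-redex


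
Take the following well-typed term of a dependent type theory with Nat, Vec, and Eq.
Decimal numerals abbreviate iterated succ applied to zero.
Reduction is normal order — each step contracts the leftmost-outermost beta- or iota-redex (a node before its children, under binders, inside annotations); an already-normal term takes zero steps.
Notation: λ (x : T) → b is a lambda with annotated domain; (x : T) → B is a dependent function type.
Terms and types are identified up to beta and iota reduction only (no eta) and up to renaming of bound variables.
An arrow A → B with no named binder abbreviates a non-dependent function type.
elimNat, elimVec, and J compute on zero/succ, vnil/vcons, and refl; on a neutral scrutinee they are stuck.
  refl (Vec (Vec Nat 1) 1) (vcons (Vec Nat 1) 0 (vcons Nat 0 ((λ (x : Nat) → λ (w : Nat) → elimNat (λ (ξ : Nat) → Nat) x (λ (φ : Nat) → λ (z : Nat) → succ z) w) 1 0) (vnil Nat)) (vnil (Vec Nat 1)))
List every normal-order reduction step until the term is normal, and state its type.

normal-order reduction:
  refl (Vec (Vec Nat 1) 1) (vcons (Vec Nat 1) 0 (vcons Nat 0 ((λ (x : Nat) → λ (w : Nat) → elimNat (λ (ξ : Nat) → Nat) x (λ (φ : Nat) → λ (z : Nat) → succ z) w) 1 0) (vnil Nat)) (vnil (Vec Nat 1)))
  ~> refl (Vec (Vec Nat 1) 1) (vcons (Vec Nat 1) 0 (vcons Nat 0 ((λ (x : Nat) → elimNat (λ (w : Nat) → Nat) 1 (λ (ξ : Nat) → λ (φ : Nat) → succ φ) x) 0) (vnil Nat)) (vnil (Vec Nat 1)))
  ~> refl (Vec (Vec Nat 1) 1) (vcons (Vec Nat 1) 0 (vcons Nat 0 (elimNat (λ (x : Nat) → Nat) 1 (λ (w : Nat) → λ (ξ : Nat) → succ ξ) 0) (vnil Nat)) (vnil (Vec Nat 1)))
  ~> refl (Vec (Vec Nat 1) 1) (vcons (Vec Nat 1) 0 (vcons Nat 0 1 (vnil Nat)) (vnil (Vec Nat 1)))
inferred type:
  Eq (Vec (Vec Nat 1) 1) (vcons (Vec Nat 1) 0 (vcons Nat 0 1 (vnil Nat)) (vnil (Vec Nat 1))) (vcons (Vec Nat 1) 0 (vcons Nat 0 1 (vnil Nat)) (vnil (Vec Nat 1)))


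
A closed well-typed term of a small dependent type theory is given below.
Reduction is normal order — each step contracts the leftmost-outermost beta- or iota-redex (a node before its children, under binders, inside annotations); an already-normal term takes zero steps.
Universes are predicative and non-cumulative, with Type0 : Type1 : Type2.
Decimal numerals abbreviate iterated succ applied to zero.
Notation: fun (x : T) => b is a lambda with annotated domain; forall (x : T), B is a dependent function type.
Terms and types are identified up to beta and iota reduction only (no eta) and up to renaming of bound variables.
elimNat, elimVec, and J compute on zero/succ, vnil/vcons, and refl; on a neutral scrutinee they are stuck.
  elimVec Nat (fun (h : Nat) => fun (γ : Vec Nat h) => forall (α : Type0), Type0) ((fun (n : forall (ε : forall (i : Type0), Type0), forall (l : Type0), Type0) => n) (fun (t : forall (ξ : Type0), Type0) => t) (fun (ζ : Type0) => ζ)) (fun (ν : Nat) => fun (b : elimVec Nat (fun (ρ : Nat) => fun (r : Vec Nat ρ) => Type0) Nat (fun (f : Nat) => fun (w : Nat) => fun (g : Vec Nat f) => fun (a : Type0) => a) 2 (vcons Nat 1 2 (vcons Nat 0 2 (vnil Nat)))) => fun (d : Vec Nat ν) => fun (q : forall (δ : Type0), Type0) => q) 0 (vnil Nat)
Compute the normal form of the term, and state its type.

normal form:
  fun (h : Type0) => h
type:
  forall (h : Type0), Type0


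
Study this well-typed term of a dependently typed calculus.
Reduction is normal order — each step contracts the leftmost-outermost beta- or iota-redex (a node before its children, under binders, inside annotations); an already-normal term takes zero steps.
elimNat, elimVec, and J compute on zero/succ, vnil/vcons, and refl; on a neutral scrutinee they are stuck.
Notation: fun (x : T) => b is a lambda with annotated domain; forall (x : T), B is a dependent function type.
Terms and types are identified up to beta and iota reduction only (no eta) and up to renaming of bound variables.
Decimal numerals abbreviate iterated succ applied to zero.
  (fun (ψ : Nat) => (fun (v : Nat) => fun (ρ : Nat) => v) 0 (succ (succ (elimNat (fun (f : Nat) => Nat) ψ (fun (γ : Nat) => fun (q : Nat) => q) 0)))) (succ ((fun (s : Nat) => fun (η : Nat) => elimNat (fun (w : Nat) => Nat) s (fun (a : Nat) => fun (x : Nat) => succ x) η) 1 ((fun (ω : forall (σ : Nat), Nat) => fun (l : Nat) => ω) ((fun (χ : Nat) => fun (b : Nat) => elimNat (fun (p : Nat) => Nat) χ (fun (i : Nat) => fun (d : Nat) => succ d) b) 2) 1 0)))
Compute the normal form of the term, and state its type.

normal form:
  0
the term's type:
  Nat
observation: contracting a beta-redex first, the term normalizes in 3 steps.


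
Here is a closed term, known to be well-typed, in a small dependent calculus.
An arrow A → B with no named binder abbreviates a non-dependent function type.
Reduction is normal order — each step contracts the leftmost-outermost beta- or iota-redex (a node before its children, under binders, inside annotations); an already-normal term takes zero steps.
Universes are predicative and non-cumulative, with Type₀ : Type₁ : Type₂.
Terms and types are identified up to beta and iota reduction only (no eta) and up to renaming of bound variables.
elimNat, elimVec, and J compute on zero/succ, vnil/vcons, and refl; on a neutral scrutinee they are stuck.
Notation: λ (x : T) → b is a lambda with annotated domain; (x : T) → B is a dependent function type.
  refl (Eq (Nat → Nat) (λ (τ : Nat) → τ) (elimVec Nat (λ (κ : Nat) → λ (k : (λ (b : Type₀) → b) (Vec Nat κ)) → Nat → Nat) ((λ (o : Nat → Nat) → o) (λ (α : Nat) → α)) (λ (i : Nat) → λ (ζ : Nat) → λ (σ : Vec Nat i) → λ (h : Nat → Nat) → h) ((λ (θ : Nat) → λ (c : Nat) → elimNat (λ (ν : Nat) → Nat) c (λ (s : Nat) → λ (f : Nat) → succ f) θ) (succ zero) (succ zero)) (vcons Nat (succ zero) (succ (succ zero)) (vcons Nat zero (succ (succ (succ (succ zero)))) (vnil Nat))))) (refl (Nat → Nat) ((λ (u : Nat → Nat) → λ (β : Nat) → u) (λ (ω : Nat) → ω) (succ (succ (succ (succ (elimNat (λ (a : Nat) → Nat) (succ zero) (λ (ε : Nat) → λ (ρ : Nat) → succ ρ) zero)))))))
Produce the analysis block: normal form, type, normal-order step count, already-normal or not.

reduced normal form:
  refl (Eq (Nat → Nat) (λ (τ : Nat) → τ) (λ (κ : Nat) → κ)) (refl (Nat → Nat) (λ (k : Nat) → k))
the term's type:
  Eq (Eq (Nat → Nat) (λ (τ : Nat) → τ) (λ (κ : Nat) → κ)) (refl (Nat → Nat) (λ (k : Nat) → k)) (refl (Nat → Nat) (λ (b : Nat) → b))
reduction steps (normal order): 14
term was already normal: no
first contracted redex: an elimVec iota-redex


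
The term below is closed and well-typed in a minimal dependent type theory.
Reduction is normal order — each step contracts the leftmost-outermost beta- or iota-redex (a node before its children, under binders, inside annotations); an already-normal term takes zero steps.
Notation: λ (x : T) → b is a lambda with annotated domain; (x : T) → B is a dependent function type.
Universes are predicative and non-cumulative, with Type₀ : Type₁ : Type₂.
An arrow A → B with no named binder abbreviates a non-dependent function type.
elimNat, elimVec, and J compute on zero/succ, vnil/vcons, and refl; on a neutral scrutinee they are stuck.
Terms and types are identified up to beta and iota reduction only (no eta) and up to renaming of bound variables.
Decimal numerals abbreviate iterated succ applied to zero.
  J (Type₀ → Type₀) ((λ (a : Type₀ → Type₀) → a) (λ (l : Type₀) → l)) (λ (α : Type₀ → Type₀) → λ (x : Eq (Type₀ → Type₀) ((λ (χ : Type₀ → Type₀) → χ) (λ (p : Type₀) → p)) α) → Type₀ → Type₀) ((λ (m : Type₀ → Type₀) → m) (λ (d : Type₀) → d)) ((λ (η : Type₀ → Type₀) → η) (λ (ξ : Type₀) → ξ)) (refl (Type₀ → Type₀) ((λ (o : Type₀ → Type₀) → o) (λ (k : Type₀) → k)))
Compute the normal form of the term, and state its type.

normal form:
  λ (a : Type₀) → a
type:
  Type₀ → Type₀


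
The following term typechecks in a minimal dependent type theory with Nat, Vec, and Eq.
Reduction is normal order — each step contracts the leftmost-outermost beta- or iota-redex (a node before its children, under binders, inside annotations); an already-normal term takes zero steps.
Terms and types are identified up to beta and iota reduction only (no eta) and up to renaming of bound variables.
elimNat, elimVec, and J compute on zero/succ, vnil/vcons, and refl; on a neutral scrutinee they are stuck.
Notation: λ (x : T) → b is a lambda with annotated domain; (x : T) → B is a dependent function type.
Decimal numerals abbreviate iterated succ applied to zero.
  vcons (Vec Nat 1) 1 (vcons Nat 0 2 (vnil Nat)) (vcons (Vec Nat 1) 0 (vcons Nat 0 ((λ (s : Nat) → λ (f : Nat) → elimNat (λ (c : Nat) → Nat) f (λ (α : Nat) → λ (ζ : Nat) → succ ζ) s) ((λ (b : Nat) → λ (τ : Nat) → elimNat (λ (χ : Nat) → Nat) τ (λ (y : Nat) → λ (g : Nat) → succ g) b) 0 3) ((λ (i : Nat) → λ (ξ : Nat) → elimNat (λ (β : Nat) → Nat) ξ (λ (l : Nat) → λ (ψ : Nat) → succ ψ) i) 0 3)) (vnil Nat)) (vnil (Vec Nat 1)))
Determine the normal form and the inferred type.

reduced normal form:
  vcons (Vec Nat 1) 1 (vcons Nat 0 2 (vnil Nat)) (vcons (Vec Nat 1) 0 (vcons Nat 0 6 (vnil Nat)) (vnil (Vec Nat 1)))
inferred type:
  Vec (Vec Nat 1) 2
observation: the term reaches its normal form after 18 normal-order steps.


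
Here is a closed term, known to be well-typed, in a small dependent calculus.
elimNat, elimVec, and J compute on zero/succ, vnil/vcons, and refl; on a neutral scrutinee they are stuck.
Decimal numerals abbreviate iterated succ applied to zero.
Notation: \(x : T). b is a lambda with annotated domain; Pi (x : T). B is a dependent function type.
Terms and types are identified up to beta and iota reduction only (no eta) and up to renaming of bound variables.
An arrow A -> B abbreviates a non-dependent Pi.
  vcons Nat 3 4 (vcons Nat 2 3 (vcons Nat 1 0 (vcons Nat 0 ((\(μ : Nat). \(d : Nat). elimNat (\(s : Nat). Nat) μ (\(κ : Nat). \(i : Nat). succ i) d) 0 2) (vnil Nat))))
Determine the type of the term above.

inferred type:
  Vec Nat 4


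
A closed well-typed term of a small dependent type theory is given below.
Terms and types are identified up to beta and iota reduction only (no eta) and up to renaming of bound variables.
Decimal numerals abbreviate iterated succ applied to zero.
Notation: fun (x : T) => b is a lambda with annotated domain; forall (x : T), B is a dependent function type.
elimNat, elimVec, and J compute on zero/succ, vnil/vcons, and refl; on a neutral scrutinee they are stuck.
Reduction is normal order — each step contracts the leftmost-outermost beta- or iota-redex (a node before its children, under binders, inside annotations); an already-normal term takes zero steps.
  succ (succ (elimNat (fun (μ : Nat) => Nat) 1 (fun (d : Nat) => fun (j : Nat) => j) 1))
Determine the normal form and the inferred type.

resulting normal form:
  3
inferred type:
  Nat
observation: the first redex contracted is an elimNat iota-redex; the normal form is reached in 4 normal-order steps.


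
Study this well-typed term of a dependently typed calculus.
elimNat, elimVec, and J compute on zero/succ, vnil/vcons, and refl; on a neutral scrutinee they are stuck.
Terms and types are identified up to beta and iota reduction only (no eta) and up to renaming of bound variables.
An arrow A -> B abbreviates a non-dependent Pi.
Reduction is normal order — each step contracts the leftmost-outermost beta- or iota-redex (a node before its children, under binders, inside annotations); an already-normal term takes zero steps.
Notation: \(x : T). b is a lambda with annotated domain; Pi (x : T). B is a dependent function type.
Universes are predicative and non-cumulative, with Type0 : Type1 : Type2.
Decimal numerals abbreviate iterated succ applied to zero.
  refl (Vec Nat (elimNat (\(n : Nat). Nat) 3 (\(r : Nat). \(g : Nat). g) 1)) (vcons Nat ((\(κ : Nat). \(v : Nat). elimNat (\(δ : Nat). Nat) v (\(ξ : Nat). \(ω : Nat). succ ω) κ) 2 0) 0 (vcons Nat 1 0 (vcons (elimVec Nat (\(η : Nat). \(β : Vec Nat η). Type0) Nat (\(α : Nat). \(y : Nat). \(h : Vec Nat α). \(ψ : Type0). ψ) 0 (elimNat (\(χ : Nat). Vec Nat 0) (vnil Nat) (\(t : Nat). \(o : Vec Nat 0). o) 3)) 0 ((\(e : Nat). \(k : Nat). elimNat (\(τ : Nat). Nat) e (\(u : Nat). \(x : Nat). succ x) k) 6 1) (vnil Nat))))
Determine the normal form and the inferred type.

resulting normal form:
  refl (Vec Nat 3) (vcons Nat 2 0 (vcons Nat 1 0 (vcons Nat 0 7 (vnil Nat))))
type:
  Eq (Vec Nat 3) (vcons Nat 2 0 (vcons Nat 1 0 (vcons Nat 0 7 (vnil Nat)))) (vcons Nat 2 0 (vcons Nat 1 0 (vcons Nat 0 7 (vnil Nat))))
observation: reduction starts at an elimNat iota-redex, and 30 normal-order steps reach the normal form.


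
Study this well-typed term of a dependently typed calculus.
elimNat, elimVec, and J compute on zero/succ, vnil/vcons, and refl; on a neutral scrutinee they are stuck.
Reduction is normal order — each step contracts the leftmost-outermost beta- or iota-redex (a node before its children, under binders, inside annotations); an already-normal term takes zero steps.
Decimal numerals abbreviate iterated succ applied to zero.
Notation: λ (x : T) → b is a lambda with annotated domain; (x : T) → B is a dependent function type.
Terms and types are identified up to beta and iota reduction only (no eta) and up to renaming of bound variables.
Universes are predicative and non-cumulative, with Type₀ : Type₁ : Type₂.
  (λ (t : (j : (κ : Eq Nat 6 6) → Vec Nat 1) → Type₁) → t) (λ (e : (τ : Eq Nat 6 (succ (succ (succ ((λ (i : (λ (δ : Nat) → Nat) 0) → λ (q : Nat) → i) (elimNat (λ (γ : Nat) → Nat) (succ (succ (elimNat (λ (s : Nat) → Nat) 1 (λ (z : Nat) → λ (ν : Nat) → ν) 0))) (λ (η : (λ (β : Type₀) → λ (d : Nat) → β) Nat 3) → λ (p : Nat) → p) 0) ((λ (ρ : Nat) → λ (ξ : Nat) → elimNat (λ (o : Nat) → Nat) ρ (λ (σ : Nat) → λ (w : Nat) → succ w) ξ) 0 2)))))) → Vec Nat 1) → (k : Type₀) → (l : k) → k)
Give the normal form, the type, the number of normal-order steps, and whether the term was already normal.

reduced normal form:
  λ (t : (j : Eq Nat 6 6) → Vec Nat 1) → (κ : Type₀) → (e : κ) → κ
the term's type:
  (t : (j : Eq Nat 6 6) → Vec Nat 1) → Type₁
normal-order step count: 5
term was already normal: no
first redex: a beta-redex


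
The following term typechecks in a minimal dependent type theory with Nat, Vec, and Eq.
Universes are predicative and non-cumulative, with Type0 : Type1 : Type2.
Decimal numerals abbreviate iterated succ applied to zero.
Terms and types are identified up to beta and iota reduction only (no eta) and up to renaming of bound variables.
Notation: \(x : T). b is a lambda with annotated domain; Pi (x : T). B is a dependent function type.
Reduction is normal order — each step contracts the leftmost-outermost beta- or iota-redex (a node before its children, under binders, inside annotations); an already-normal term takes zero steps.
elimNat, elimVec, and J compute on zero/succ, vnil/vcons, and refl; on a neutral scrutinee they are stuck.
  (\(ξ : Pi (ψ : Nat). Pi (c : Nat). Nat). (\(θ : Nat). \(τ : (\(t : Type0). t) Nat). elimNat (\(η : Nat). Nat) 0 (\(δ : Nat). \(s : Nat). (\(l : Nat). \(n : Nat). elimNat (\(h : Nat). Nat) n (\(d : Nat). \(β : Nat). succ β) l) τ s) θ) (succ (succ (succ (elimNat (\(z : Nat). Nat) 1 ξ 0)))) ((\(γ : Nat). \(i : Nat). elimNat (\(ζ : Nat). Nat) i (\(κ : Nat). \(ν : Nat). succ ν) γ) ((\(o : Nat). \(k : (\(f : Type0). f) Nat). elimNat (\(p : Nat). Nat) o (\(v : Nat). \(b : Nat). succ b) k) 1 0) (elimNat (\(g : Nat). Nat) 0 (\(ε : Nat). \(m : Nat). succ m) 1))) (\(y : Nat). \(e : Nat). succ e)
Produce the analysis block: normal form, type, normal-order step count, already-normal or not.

reduced normal form:
  8
type:
  Nat
steps to reach normal form (normal order): 105
started in normal form: no
first redex: a beta-redex


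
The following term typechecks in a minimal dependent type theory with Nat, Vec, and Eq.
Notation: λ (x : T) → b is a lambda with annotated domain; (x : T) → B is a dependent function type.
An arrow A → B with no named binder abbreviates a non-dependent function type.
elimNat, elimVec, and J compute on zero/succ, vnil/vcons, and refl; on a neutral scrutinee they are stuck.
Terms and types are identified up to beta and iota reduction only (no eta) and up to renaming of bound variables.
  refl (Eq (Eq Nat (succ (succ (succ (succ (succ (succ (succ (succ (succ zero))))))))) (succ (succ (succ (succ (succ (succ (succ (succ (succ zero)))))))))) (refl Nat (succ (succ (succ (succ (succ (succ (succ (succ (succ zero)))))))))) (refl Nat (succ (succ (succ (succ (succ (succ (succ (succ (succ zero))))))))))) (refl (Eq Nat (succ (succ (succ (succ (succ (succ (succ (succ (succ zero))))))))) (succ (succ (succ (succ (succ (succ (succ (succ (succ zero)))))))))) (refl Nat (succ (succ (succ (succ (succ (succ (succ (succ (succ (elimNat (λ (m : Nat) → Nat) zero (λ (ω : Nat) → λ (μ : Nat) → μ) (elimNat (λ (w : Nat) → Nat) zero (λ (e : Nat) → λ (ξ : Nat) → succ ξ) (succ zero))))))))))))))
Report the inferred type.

type:
  Eq (Eq (Eq Nat (succ (succ (succ (succ (succ (succ (succ (succ (succ zero))))))))) (succ (succ (succ (succ (succ (succ (succ (succ (succ zero)))))))))) (refl Nat (succ (succ (succ (succ (succ (succ (succ (succ (succ zero)))))))))) (refl Nat (succ (succ (succ (succ (succ (succ (succ (succ (succ zero))))))))))) (refl (Eq Nat (succ (succ (succ (succ (succ (succ (succ (succ (succ zero))))))))) (succ (succ (succ (succ (succ (succ (succ (succ (succ zero)))))))))) (refl Nat (succ (succ (succ (succ (succ (succ (succ (succ (succ zero))))))))))) (refl (Eq Nat (succ (succ (succ (succ (succ (succ (succ (succ (succ zero))))))))) (succ (succ (succ (succ (succ (succ (succ (succ (succ zero)))))))))) (refl Nat (succ (succ (succ (succ (succ (succ (succ (succ (succ zero)))))))))))


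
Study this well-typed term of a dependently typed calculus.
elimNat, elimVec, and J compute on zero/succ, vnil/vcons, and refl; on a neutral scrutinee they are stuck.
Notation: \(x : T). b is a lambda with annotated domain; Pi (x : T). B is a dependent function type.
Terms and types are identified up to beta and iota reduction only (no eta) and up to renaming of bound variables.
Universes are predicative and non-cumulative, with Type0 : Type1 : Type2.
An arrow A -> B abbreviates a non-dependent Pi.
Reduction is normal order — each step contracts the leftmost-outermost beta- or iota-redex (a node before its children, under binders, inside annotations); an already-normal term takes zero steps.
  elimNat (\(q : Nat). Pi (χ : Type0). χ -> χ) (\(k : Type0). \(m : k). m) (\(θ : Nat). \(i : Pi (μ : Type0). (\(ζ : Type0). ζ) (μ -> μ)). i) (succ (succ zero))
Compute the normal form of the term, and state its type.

resulting normal form:
  \(q : Type0). \(χ : q). χ
inferred type:
  Pi (q : Type0). q -> q
observation: normalization takes exactly 7 steps under the normal-order strategy.


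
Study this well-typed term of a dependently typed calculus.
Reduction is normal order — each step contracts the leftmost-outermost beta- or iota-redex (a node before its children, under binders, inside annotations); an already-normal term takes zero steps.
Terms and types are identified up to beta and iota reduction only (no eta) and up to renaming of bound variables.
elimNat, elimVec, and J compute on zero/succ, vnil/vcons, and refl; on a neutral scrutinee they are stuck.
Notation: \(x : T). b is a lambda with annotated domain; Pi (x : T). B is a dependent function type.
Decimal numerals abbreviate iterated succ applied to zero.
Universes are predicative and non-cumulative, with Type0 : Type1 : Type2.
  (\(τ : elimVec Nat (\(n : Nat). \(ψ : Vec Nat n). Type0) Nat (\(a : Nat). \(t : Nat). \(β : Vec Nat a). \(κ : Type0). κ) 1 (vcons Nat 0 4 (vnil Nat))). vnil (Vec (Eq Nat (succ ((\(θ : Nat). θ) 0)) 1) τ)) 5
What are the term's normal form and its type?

normal form:
  vnil (Vec (Eq Nat 1 1) 5)
inferred type:
  Vec (Vec (Eq Nat 1 1) 5) 0


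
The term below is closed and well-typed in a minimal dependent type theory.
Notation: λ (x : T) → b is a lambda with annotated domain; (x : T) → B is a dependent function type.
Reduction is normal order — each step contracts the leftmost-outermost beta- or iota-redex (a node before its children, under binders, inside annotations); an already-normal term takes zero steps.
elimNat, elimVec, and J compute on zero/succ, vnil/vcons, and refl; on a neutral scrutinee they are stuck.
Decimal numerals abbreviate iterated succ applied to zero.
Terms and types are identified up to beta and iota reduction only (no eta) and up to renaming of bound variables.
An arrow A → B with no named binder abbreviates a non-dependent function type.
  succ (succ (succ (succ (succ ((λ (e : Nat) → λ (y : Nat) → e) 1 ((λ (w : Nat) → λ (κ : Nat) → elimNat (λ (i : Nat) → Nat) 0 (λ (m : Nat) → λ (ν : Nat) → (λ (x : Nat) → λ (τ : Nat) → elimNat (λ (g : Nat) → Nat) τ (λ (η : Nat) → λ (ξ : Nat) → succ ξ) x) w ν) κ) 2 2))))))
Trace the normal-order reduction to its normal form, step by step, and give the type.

normal-order reduction sequence:
  succ (succ (succ (succ (succ ((λ (e : Nat) → λ (y : Nat) → e) 1 ((λ (w : Nat) → λ (κ : Nat) → elimNat (λ (i : Nat) → Nat) 0 (λ (m : Nat) → λ (ν : Nat) → (λ (x : Nat) → λ (τ : Nat) → elimNat (λ (g : Nat) → Nat) τ (λ (η : Nat) → λ (ξ : Nat) → succ ξ) x) w ν) κ) 2 2))))))
  ~> succ (succ (succ (succ (succ ((λ (e : Nat) → 1) ((λ (y : Nat) → λ (w : Nat) → elimNat (λ (κ : Nat) → Nat) 0 (λ (i : Nat) → λ (m : Nat) → (λ (ν : Nat) → λ (x : Nat) → elimNat (λ (τ : Nat) → Nat) x (λ (g : Nat) → λ (η : Nat) → succ η) ν) y m) w) 2 2))))))
  ~> 6
type:
  Nat


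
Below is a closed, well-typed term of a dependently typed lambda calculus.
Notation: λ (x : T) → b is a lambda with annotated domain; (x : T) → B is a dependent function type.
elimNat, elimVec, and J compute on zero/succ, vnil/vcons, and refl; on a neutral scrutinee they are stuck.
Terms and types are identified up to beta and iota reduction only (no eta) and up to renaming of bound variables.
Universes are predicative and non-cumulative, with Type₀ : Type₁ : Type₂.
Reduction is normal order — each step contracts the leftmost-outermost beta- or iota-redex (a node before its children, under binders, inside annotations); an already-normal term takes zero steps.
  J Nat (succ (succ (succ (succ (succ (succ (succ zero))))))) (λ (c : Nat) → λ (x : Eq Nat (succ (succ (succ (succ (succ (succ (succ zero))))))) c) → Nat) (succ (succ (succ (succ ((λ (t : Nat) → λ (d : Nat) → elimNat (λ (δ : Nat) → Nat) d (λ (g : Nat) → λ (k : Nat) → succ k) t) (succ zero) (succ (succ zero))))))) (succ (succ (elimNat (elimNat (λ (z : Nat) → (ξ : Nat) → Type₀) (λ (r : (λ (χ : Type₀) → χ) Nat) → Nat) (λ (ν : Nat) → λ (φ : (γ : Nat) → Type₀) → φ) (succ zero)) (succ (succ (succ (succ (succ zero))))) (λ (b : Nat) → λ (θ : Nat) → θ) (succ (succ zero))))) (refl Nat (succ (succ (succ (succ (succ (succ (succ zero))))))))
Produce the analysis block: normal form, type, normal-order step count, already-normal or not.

resulting normal form:
  succ (succ (succ (succ (succ (succ (succ zero))))))
type:
  Nat
steps to reach normal form (normal order): 7
already normal: no
first redex: a J iota-redex


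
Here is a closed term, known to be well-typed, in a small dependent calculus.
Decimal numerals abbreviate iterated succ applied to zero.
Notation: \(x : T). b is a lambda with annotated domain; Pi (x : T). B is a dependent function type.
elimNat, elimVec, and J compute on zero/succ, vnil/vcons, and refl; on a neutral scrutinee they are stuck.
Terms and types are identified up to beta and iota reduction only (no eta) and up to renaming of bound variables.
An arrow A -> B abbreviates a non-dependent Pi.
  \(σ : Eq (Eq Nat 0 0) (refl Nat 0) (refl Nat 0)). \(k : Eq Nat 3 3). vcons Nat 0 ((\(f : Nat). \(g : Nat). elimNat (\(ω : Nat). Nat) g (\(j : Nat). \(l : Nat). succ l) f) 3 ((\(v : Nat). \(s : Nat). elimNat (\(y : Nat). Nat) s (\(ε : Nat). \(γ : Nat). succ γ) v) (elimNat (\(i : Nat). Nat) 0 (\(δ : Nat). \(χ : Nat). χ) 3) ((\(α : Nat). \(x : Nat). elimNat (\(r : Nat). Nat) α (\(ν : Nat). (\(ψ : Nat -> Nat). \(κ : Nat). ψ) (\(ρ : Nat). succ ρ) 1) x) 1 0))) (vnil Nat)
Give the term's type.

inferred type:
  Eq (Eq Nat 0 0) (refl Nat 0) (refl Nat 0) -> Eq Nat 3 3 -> Vec Nat 1


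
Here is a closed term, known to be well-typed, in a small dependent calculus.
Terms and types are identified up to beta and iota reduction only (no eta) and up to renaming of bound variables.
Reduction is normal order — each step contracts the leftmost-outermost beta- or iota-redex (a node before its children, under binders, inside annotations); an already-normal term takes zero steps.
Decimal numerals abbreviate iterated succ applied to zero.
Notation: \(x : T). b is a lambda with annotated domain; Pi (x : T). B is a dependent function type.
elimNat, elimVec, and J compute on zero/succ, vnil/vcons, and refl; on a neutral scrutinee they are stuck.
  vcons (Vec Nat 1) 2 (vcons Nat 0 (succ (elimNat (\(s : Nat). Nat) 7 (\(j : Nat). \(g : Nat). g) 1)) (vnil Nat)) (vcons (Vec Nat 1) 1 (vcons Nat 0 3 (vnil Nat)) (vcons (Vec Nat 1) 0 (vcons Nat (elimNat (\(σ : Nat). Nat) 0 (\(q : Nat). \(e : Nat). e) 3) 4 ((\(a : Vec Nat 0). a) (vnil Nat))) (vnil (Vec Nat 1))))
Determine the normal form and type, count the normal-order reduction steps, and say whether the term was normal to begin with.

resulting normal form:
  vcons (Vec Nat 1) 2 (vcons Nat 0 8 (vnil Nat)) (vcons (Vec Nat 1) 1 (vcons Nat 0 3 (vnil Nat)) (vcons (Vec Nat 1) 0 (vcons Nat 0 4 (vnil Nat)) (vnil (Vec Nat 1))))
the term's type:
  Vec (Vec Nat 1) 3
reduction steps (normal order): 15
term was already normal: no
first contracted redex: an elimNat iota-redex


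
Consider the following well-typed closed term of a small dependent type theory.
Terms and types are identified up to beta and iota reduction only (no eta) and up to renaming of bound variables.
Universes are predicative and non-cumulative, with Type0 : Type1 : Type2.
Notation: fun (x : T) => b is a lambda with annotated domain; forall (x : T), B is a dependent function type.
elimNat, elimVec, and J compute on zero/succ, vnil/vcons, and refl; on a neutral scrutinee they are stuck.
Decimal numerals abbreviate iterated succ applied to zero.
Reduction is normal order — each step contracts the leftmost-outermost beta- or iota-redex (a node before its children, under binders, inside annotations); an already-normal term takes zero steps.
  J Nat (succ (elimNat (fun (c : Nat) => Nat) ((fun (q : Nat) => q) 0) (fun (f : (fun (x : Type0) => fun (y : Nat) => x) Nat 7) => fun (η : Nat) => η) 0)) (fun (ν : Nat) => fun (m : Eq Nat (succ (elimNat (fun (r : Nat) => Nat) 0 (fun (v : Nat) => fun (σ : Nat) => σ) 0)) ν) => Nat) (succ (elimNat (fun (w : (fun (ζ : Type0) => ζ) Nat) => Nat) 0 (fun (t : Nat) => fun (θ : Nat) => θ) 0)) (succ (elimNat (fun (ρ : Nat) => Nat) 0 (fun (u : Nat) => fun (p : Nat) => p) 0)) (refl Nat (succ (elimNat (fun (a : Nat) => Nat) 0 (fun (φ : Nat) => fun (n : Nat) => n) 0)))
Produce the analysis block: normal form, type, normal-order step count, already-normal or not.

reduced normal form:
  1
inferred type:
  Nat
steps to reach normal form (normal order): 2
started in normal form: no
first contracted redex: a J iota-redex


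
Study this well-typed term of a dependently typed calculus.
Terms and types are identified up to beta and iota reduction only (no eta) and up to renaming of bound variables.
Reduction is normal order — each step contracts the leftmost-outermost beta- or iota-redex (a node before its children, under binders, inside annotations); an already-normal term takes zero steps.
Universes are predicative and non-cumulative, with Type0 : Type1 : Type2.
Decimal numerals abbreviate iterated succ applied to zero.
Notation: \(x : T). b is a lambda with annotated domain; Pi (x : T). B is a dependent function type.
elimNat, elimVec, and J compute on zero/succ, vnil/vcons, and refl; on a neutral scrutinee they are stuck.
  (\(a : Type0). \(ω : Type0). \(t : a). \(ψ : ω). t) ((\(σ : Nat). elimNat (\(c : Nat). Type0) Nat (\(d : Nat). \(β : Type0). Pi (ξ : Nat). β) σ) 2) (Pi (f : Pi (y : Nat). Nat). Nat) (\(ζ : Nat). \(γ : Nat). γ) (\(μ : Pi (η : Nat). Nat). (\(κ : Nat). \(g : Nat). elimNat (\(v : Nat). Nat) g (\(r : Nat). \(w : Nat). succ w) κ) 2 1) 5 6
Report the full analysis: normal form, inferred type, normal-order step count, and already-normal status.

reduced normal form:
  6
inferred type:
  Nat
reduction steps (normal order): 6
term was already normal: no
first redex: a beta-redex


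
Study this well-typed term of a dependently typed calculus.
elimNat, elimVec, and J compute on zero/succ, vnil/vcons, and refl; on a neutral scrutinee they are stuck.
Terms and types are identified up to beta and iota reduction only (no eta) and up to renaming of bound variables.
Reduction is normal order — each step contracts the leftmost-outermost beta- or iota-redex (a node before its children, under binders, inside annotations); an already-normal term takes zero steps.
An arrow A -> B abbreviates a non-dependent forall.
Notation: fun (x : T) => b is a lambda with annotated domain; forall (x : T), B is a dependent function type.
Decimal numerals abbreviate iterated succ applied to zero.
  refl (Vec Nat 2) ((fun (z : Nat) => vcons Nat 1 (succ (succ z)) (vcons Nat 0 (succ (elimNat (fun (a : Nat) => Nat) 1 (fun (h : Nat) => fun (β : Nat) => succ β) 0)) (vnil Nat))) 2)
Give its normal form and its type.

reduced normal form:
  refl (Vec Nat 2) (vcons Nat 1 4 (vcons Nat 0 2 (vnil Nat)))
the term's type:
  Eq (Vec Nat 2) (vcons Nat 1 4 (vcons Nat 0 2 (vnil Nat))) (vcons Nat 1 4 (vcons Nat 0 2 (vnil Nat)))


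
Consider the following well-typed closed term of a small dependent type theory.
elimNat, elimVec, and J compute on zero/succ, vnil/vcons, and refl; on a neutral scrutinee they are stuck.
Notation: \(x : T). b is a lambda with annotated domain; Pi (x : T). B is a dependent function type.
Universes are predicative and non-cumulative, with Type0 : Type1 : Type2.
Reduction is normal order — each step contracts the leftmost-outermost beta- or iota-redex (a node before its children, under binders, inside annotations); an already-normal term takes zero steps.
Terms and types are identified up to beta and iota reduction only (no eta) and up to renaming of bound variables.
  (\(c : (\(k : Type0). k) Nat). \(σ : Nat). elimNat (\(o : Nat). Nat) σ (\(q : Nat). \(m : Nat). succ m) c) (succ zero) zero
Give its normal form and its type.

reduced normal form:
  succ zero
inferred type:
  Nat


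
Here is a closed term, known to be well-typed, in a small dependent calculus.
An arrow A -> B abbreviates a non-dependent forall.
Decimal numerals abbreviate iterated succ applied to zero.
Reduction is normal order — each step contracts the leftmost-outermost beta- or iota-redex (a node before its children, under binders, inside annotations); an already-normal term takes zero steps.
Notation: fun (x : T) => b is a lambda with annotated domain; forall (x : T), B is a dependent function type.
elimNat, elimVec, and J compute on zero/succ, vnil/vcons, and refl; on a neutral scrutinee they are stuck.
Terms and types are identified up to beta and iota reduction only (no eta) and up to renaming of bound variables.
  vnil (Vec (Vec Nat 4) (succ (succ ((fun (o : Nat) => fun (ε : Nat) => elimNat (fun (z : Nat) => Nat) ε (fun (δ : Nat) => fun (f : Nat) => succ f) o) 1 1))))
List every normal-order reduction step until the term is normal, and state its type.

normal-order reduction:
  vnil (Vec (Vec Nat 4) (succ (succ ((fun (o : Nat) => fun (ε : Nat) => elimNat (fun (z : Nat) => Nat) ε (fun (δ : Nat) => fun (f : Nat) => succ f) o) 1 1))))
  ~> vnil (Vec (Vec Nat 4) (succ (succ ((fun (o : Nat) => elimNat (fun (ε : Nat) => Nat) o (fun (z : Nat) => fun (δ : Nat) => succ δ) 1) 1))))
  ~> vnil (Vec (Vec Nat 4) (succ (succ (elimNat (fun (o : Nat) => Nat) 1 (fun (ε : Nat) => fun (z : Nat) => succ z) 1))))
  ~> vnil (Vec (Vec Nat 4) (succ (succ ((fun (o : Nat) => fun (ε : Nat) => succ ε) 0 (elimNat (fun (z : Nat) => Nat) 1 (fun (δ : Nat) => fun (f : Nat) => succ f) 0)))))
  ~> vnil (Vec (Vec Nat 4) (succ (succ ((fun (o : Nat) => succ o) (elimNat (fun (ε : Nat) => Nat) 1 (fun (z : Nat) => fun (δ : Nat) => succ δ) 0)))))
  ~> vnil (Vec (Vec Nat 4) (succ (succ (succ (elimNat (fun (o : Nat) => Nat) 1 (fun (ε : Nat) => fun (z : Nat) => succ z) 0)))))
  ~> vnil (Vec (Vec Nat 4) 4)
type:
  Vec (Vec (Vec Nat 4) 4) 0


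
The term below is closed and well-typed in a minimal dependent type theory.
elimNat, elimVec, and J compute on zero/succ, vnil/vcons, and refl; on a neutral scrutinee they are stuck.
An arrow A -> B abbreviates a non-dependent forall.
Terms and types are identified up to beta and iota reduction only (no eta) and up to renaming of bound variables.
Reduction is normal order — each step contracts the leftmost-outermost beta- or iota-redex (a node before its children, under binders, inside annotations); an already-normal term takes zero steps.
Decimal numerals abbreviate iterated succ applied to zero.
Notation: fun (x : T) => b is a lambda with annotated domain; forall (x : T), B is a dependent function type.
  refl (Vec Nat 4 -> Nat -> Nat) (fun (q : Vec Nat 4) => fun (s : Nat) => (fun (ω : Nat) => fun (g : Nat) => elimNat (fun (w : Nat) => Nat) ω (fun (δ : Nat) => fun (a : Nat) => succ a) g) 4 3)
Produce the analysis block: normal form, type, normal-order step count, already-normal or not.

reduced normal form:
  refl (Vec Nat 4 -> Nat -> Nat) (fun (q : Vec Nat 4) => fun (s : Nat) => 7)
inferred type:
  Eq (Vec Nat 4 -> Nat -> Nat) (fun (q : Vec Nat 4) => fun (s : Nat) => 7) (fun (ω : Vec Nat 4) => fun (g : Nat) => 7)
steps to reach normal form (normal order): 12
already normal: no
first contracted redex: a beta-redex


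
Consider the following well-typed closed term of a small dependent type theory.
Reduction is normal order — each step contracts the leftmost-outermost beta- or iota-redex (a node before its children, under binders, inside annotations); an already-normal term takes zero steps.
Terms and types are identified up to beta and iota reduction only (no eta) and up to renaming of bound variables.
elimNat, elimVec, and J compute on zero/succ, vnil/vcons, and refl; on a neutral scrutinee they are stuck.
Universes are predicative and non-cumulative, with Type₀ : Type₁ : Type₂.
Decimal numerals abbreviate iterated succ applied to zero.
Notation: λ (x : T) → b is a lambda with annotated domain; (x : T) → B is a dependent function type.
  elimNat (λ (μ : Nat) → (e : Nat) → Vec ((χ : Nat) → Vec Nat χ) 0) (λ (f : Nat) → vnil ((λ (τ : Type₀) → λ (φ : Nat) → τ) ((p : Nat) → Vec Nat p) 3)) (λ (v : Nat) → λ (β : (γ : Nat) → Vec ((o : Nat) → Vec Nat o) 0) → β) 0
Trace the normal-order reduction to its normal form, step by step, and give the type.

reduction (normal order):
  elimNat (λ (μ : Nat) → (e : Nat) → Vec ((χ : Nat) → Vec Nat χ) 0) (λ (f : Nat) → vnil ((λ (τ : Type₀) → λ (φ : Nat) → τ) ((p : Nat) → Vec Nat p) 3)) (λ (v : Nat) → λ (β : (γ : Nat) → Vec ((o : Nat) → Vec Nat o) 0) → β) 0
  ~> λ (μ : Nat) → vnil ((λ (e : Type₀) → λ (χ : Nat) → e) ((f : Nat) → Vec Nat f) 3)
  ~> λ (μ : Nat) → vnil ((λ (e : Nat) → (χ : Nat) → Vec Nat χ) 3)
  ~> λ (μ : Nat) → vnil ((e : Nat) → Vec Nat e)
type:
  (μ : Nat) → Vec ((e : Nat) → Vec Nat e) 0


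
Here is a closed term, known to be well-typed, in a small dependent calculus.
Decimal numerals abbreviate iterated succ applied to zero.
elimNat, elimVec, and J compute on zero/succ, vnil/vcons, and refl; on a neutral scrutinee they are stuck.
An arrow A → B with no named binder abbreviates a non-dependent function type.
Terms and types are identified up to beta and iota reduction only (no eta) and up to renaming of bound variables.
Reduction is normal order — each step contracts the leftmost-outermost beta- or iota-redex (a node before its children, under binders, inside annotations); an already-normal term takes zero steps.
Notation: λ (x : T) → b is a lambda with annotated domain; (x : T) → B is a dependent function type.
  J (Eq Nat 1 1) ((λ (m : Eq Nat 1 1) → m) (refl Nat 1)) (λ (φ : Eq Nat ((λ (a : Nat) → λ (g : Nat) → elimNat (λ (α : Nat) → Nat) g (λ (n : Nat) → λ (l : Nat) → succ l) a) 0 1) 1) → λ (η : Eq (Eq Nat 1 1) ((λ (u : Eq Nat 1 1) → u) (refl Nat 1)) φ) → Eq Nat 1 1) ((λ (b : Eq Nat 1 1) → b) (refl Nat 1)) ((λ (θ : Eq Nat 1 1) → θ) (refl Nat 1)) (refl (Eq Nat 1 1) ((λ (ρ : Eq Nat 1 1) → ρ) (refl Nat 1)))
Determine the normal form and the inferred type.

resulting normal form:
  refl Nat 1
type:
  Eq Nat 1 1
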